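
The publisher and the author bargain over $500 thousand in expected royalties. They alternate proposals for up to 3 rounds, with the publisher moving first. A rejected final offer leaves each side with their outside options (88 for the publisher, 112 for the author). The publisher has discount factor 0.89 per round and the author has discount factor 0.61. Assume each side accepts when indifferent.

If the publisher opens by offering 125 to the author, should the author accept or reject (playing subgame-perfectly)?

Accept

Round 3 (the publisher proposes): the author gets 112 if talks fail, so the publisher offers 112 and keeps 388.
Round 2 (the author proposes): the publisher can get 388 next round, worth 0.89 × 388 = 345.32 now. The author offers 345.32 and keeps 500 − 345.32 = 154.68.
So by rejecting in round 1, the author gets 154.68 next round, worth 0.61 × 154.68 = 94.3548 now.
Offer 125 ≥ 94.3548, so the author accepts.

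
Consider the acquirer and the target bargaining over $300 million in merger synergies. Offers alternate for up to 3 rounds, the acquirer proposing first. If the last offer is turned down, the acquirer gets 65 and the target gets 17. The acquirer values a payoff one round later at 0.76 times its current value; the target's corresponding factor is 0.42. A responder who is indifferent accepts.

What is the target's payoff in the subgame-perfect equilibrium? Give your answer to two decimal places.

35.67

Round 3 (the acquirer proposes): the target gets 17 if talks fail, so the acquirer offers 17 and keeps 283.
Round 2 (the target proposes): the acquirer can get 283 next round, worth 0.76 × 283 = 215.08 now. The target offers 215.08 and keeps 300 − 215.08 = 84.92.
Round 1 (the acquirer proposes): the target can get 84.92 next round, worth 0.42 × 84.92 = 35.6664 now, so the acquirer offers 35.6664, keeping 264.3336.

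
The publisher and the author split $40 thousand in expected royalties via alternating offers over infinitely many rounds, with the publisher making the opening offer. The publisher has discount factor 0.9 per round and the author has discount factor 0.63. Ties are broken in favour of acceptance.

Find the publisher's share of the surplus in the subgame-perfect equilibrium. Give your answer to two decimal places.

In a stationary SPE each proposer offers the other exactly their discounted continuation value.
If the publisher keeps x when proposing and the author keeps y when proposing, then x = 40 − 0.63y and y = 40 − 0.9x.
Solving: x = 40(1 − 0.63) / (1 − 0.9·0.63) = 14.8 / 0.433 ≈ 34.1801.
The author gets 40 − 34.1801 ≈ 5.8199.

34.18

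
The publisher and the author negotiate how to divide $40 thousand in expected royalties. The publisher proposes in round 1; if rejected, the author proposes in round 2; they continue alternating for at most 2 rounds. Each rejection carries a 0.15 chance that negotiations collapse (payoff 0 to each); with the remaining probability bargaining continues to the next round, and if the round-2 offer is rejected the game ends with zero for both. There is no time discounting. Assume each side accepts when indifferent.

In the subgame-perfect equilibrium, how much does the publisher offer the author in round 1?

34

By backward induction:
Round 2 (the author proposes): rejection yields 0 for the publisher; the author offers 0 and keeps 40.
Round 1 (the publisher proposes): rejecting gives the author an expected 0.85 × 40 = 34, so the publisher offers 34, keeping 6.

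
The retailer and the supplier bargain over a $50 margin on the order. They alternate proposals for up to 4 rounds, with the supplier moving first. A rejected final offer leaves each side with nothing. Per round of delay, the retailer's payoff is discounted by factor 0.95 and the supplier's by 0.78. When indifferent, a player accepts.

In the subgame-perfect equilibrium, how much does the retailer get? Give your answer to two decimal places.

45.65

Work backward from the last round.
Round 4 (the retailer proposes): the supplier will accept anything ≥ 0, so the retailer offers 0 and keeps 50.
Round 3 (the supplier proposes): the retailer can get 50 next round, worth 0.95 × 50 = 47.5 now. The supplier offers 47.5 and keeps 50 − 47.5 = 2.5.
Round 2 (the retailer proposes): the supplier can get 2.5 next round, worth 0.78 × 2.5 = 1.95 now, so the retailer offers 1.95, keeping 48.05.
Round 1 (the supplier proposes): the retailer can get 48.05 next round, worth 0.95 × 48.05 = 45.6475 now. The supplier offers 45.6475 and keeps 50 − 45.6475 = 4.3525.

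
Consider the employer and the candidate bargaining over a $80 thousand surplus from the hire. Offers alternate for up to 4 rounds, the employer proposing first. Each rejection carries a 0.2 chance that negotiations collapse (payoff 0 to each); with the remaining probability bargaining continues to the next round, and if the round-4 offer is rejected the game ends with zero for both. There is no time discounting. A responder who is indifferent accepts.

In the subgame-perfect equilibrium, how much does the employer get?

26.24

By backward induction:
Round 4 (the candidate proposes): rejection yields 0 for the employer; the candidate offers 0 and keeps 80.
Round 3 (the employer proposes): rejecting gives the candidate an expected 0.8 × 80 = 64. The employer offers 64 and keeps 80 − 64 = 16.
Round 2 (the candidate proposes): rejecting gives the employer an expected 0.8 × 16 = 12.8; the candidate offers that and keeps 67.2.
Round 1 (the employer proposes): rejecting gives the candidate an expected 0.8 × 67.2 = 53.76, so the employer offers 53.76, keeping 26.24.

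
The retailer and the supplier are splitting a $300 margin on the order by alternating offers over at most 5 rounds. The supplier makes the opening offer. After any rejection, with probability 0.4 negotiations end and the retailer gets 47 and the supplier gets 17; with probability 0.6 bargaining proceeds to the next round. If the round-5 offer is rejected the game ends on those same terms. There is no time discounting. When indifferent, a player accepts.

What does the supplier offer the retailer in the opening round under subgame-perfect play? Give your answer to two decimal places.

Round 5 (the supplier proposes): the retailer gets 47 if talks fail, so the supplier offers 47 and keeps 253.
Round 4 (the retailer proposes): rejecting gives the supplier an expected 0.6 × 253 + 0.4 × 17 = 158.6, so the retailer offers 158.6, keeping 141.4.
Round 3 (the supplier proposes): rejecting gives the retailer an expected 0.6 × 141.4 + 0.4 × 47 = 103.64; the supplier offers that and keeps 196.36.
Round 2 (the retailer proposes): rejecting gives the supplier an expected 0.6 × 196.36 + 0.4 × 17 = 124.616; the retailer offers that and keeps 175.384.
Round 1 (the supplier proposes): rejecting gives the retailer an expected 0.6 × 175.384 + 0.4 × 47 = 124.0304. The supplier offers 124.0304 and keeps 300 − 124.0304 = 175.9696.

124.03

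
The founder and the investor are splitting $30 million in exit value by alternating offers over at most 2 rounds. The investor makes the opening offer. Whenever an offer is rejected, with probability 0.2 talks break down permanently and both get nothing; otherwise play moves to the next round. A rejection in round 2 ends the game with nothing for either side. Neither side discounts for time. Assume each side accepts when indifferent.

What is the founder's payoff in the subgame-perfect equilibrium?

24

By backward induction:
Round 2 (the founder proposes): rejection yields 0 for the investor; the founder offers 0 and keeps 30.
Round 1 (the investor proposes): rejecting gives the founder an expected 0.8 × 30 = 24. The investor offers 24 and keeps 30 − 24 = 6.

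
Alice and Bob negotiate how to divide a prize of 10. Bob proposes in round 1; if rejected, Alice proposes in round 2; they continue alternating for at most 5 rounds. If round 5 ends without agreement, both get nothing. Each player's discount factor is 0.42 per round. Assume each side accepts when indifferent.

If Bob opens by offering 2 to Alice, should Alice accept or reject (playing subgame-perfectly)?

Round 5 (Bob proposes): Alice will accept anything ≥ 0, so Bob offers 0 and keeps 10.
Round 4 (Alice proposes): Bob can get 10 next round, worth 0.42 × 10 = 4.2 now; Alice offers that and keeps 5.8.
Round 3 (Bob proposes): Alice can get 5.8 next round, worth 0.42 × 5.8 = 2.436 now; Bob offers that and keeps 7.564.
Round 2 (Alice proposes): Bob can get 7.564 next round, worth 0.42 × 7.564 = 3.17688 now; Alice offers that and keeps 6.82312.
So by rejecting in round 1, Alice gets 6.82312 next round, worth 0.42 × 6.82312 = 2.8657104 now.
Offer 2 < 2.8657104, so Alice rejects.

Reject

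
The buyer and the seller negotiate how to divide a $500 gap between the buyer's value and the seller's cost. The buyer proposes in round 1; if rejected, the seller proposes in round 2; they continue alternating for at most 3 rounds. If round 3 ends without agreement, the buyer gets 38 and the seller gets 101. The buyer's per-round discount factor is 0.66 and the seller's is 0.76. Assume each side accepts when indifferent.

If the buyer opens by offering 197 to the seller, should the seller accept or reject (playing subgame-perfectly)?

Accept

Round 3 (the buyer proposes): the seller gets 101 if talks fail, so the buyer offers 101 and keeps 399.
Round 2 (the seller proposes): the buyer can get 399 next round, worth 0.66 × 399 = 263.34 now; the seller offers that and keeps 236.66.
So by rejecting in round 1, the seller gets 236.66 next round, worth 0.76 × 236.66 = 179.8616 now.
Offer 197 ≥ 179.8616, so the seller accepts.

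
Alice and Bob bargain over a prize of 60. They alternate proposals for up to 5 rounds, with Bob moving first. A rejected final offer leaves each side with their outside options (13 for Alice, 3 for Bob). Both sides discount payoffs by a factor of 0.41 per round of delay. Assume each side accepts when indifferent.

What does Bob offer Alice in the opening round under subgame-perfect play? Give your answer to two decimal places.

17.32

Round 5 (Bob proposes): Alice gets 13 if talks fail, so Bob offers 13 and keeps 47.
Round 4 (Alice proposes): Bob can get 47 next round, worth 0.41 × 47 = 19.27 now, so Alice offers 19.27, keeping 40.73.
Round 3 (Bob proposes): Alice can get 40.73 next round, worth 0.41 × 40.73 = 16.6993 now. Bob offers 16.6993 and keeps 60 − 16.6993 = 43.3007.
Round 2 (Alice proposes): Bob can get 43.3007 next round, worth 0.41 × 43.3007 = 17.753287 now; Alice offers that and keeps 42.246713.
Round 1 (Bob proposes): Alice can get 42.246713 next round, worth 0.41 × 42.246713 = 17.32115233 now; Bob offers that and keeps 42.67884767.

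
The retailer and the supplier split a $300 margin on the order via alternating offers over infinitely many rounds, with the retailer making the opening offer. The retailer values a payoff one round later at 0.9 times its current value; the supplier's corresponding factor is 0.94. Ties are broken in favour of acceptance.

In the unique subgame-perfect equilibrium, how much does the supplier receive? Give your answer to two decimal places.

Let x be the retailer's share when the retailer proposes and y be the supplier's share when the supplier proposes.
The supplier accepts iff offered ≥ 0.94·y, so x = 300 − 0.94y. Symmetrically y = 300 − 0.9x.
Substituting: x = 300 − 0.94(300 − 0.9x), giving x(1 − 0.9·0.94) = 300(1 − 0.94).
So x = 300 × 0.06 / 0.154 ≈ 116.8831, and the supplier receives 300 − x ≈ 183.1169.

183.12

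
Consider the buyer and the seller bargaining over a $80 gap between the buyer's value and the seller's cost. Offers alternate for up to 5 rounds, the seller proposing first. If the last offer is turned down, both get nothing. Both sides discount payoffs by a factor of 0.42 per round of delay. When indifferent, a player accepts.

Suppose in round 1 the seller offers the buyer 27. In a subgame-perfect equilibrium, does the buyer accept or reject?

Accept

Round 5 (the seller proposes): rejection yields 0 for the buyer; the seller offers 0 and keeps 80.
Round 4 (the buyer proposes): the seller can get 80 next round, worth 0.42 × 80 = 33.6 now. The buyer offers 33.6 and keeps 80 − 33.6 = 46.4.
Round 3 (the seller proposes): the buyer can get 46.4 next round, worth 0.42 × 46.4 = 19.488 now, so the seller offers 19.488, keeping 60.512.
Round 2 (the buyer proposes): the seller can get 60.512 next round, worth 0.42 × 60.512 = 25.41504 now. The buyer offers 25.41504 and keeps 80 − 25.41504 = 54.58496.
So by rejecting in round 1, the buyer gets 54.58496 next round, worth 0.42 × 54.58496 = 22.9256832 now.
Offer 27 ≥ 22.9256832, so the buyer accepts.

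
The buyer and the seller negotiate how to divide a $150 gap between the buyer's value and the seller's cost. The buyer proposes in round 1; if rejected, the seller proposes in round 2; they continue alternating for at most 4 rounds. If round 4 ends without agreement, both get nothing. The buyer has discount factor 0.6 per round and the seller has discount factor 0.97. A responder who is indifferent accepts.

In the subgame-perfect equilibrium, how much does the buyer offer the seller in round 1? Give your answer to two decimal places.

Solve by backward induction from round 4.
Round 4 (the seller proposes): the buyer will accept anything ≥ 0, so the seller offers 0 and keeps 150.
Round 3 (the buyer proposes): the seller can get 150 next round, worth 0.97 × 150 = 145.5 now; the buyer offers that and keeps 4.5.
Round 2 (the seller proposes): the buyer can get 4.5 next round, worth 0.6 × 4.5 = 2.7 now. The seller offers 2.7 and keeps 150 − 2.7 = 147.3.
Round 1 (the buyer proposes): the seller can get 147.3 next round, worth 0.97 × 147.3 = 142.881 now; the buyer offers that and keeps 7.119.

142.88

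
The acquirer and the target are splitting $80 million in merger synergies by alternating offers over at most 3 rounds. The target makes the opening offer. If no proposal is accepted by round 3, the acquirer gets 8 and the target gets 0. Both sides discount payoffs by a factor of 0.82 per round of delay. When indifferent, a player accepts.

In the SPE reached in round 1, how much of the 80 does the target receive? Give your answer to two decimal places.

Work backward from the last round.
Round 3 (the target proposes): the acquirer gets 8 if talks fail, so the target offers 8 and keeps 72.
Round 2 (the acquirer proposes): the target can get 72 next round, worth 0.82 × 72 = 59.04 now; the acquirer offers that and keeps 20.96.
Round 1 (the target proposes): the acquirer can get 20.96 next round, worth 0.82 × 20.96 = 17.1872 now, so the target offers 17.1872, keeping 62.8128.

62.81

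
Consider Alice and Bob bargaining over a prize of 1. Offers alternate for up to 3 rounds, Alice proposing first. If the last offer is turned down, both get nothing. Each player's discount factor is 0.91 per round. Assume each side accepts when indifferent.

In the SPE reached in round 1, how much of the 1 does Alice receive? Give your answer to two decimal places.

0.92

Round 3 (Alice proposes): Bob will accept anything ≥ 0, so Alice offers 0 and keeps 1.
Round 2 (Bob proposes): Alice can get 1 next round, worth 0.91 × 1 = 0.91 now; Bob offers that and keeps 0.09.
Round 1 (Alice proposes): Bob can get 0.09 next round, worth 0.91 × 0.09 = 0.0819 now, so Alice offers 0.0819, keeping 0.9181.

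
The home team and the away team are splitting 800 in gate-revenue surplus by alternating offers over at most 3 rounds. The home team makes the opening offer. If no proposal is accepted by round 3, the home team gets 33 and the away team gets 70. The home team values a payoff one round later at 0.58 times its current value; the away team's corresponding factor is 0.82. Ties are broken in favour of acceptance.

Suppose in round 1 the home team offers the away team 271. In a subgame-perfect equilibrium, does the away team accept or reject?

Round 3 (the home team proposes): the away team gets 70 if talks fail, so the home team offers 70 and keeps 730.
Round 2 (the away team proposes): the home team can get 730 next round, worth 0.58 × 730 = 423.4 now, so the away team offers 423.4, keeping 376.6.
So by rejecting in round 1, the away team gets 376.6 next round, worth 0.82 × 376.6 = 308.812 now.
Offer 271 < 308.812, so the away team rejects.

Reject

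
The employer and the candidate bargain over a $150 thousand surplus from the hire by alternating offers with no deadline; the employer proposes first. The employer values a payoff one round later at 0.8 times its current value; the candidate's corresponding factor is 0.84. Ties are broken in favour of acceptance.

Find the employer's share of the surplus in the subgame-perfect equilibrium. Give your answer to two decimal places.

When the employer proposes, the candidate accepts any offer worth at least 0.84 times what the candidate would get by proposing next round; and vice versa.
This gives x = 150 − 0.84y and y = 150 − 0.8x, where x and y are each side's share when it proposes.
Hence (1 − 0.84·0.8)x = 150(1 − 0.84), i.e. 0.328·x = 24.
x ≈ 73.1707; the candidate's share is 150 − x ≈ 76.8293.

73.17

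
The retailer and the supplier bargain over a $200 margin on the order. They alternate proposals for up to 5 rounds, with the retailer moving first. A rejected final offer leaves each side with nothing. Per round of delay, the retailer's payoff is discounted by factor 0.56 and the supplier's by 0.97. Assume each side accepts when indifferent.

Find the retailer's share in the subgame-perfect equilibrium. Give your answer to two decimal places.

68.27

By backward induction:
Round 5 (the retailer proposes): the supplier will accept anything ≥ 0, so the retailer offers 0 and keeps 200.
Round 4 (the supplier proposes): the retailer can get 200 next round, worth 0.56 × 200 = 112 now, so the supplier offers 112, keeping 88.
Round 3 (the retailer proposes): the supplier can get 88 next round, worth 0.97 × 88 = 85.36 now, so the retailer offers 85.36, keeping 114.64.
Round 2 (the supplier proposes): the retailer can get 114.64 next round, worth 0.56 × 114.64 = 64.1984 now; the supplier offers that and keeps 135.8016.
Round 1 (the retailer proposes): the supplier can get 135.8016 next round, worth 0.97 × 135.8016 = 131.727552 now, so the retailer offers 131.727552, keeping 68.272448.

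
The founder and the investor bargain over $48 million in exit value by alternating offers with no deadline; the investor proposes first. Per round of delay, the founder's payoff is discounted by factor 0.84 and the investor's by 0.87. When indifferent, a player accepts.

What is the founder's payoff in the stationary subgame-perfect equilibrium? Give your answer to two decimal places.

19.47

In a stationary SPE each proposer offers the other exactly their discounted continuation value.
If the investor keeps x when proposing and the founder keeps y when proposing, then x = 48 − 0.84y and y = 48 − 0.87x.
Solving: x = 48(1 − 0.84) / (1 − 0.87·0.84) = 7.68 / 0.2692 ≈ 28.5290.
The founder gets 48 − 28.5290 ≈ 19.4710.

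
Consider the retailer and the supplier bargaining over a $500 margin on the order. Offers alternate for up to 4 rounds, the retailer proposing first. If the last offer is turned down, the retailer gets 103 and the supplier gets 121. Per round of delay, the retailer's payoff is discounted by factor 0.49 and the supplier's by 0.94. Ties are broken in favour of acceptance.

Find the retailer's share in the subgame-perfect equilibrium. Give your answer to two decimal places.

Work backward from the last round.
Round 4 (the supplier proposes): the retailer gets 103 if talks fail, so the supplier offers 103 and keeps 397.
Round 3 (the retailer proposes): the supplier can get 397 next round, worth 0.94 × 397 = 373.18 now, so the retailer offers 373.18, keeping 126.82.
Round 2 (the supplier proposes): the retailer can get 126.82 next round, worth 0.49 × 126.82 = 62.1418 now; the supplier offers that and keeps 437.8582.
Round 1 (the retailer proposes): the supplier can get 437.8582 next round, worth 0.94 × 437.8582 = 411.586708 now, so the retailer offers 411.586708, keeping 88.413292.

88.41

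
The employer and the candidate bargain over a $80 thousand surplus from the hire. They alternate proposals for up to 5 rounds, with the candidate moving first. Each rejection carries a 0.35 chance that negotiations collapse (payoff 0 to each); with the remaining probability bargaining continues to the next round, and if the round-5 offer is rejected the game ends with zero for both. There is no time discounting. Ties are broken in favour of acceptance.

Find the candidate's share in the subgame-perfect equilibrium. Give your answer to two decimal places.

54.11

By backward induction:
Round 5 (the candidate proposes): rejection yields 0 for the employer; the candidate offers 0 and keeps 80.
Round 4 (the employer proposes): rejecting gives the candidate an expected 0.65 × 80 = 52; the employer offers that and keeps 28.
Round 3 (the candidate proposes): rejecting gives the employer an expected 0.65 × 28 = 18.2, so the candidate offers 18.2, keeping 61.8.
Round 2 (the employer proposes): rejecting gives the candidate an expected 0.65 × 61.8 = 40.17, so the employer offers 40.17, keeping 39.83.
Round 1 (the candidate proposes): rejecting gives the employer an expected 0.65 × 39.83 = 25.8895; the candidate offers that and keeps 54.1105.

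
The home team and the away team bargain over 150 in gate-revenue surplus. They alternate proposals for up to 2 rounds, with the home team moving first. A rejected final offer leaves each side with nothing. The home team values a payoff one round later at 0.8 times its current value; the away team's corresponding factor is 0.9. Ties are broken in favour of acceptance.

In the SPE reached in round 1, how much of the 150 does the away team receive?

135

Round 2 (the away team proposes): rejection yields 0 for the home team; the away team offers 0 and keeps 150.
Round 1 (the home team proposes): the away team can get 150 next round, worth 0.9 × 150 = 135 now; the home team offers that and keeps 15.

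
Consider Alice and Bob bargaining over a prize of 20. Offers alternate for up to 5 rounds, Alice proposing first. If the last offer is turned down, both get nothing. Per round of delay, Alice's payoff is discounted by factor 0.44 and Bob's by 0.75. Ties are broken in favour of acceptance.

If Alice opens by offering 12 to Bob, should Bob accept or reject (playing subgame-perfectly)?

Round 5 (Alice proposes): rejection yields 0 for Bob; Alice offers 0 and keeps 20.
Round 4 (Bob proposes): Alice can get 20 next round, worth 0.44 × 20 = 8.8 now; Bob offers that and keeps 11.2.
Round 3 (Alice proposes): Bob can get 11.2 next round, worth 0.75 × 11.2 = 8.4 now; Alice offers that and keeps 11.6.
Round 2 (Bob proposes): Alice can get 11.6 next round, worth 0.44 × 11.6 = 5.104 now; Bob offers that and keeps 14.896.
So by rejecting in round 1, Bob gets 14.896 next round, worth 0.75 × 14.896 = 11.172 now.
Offer 12 ≥ 11.172, so Bob accepts.

Accept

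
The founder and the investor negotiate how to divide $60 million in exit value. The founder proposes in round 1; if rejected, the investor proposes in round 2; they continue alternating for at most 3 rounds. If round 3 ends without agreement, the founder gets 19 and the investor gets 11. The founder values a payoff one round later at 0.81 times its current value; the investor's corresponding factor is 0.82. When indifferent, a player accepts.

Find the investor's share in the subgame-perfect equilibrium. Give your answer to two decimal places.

16.65

Round 3 (the founder proposes): the investor gets 11 if talks fail, so the founder offers 11 and keeps 49.
Round 2 (the investor proposes): the founder can get 49 next round, worth 0.81 × 49 = 39.69 now. The investor offers 39.69 and keeps 60 − 39.69 = 20.31.
Round 1 (the founder proposes): the investor can get 20.31 next round, worth 0.82 × 20.31 = 16.6542 now, so the founder offers 16.6542, keeping 43.3458.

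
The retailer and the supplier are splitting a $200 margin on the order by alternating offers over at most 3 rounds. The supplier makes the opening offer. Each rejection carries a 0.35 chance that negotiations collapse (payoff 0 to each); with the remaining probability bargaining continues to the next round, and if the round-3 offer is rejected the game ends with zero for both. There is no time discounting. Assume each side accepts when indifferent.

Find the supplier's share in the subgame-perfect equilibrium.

Round 3 (the supplier proposes): the retailer will accept anything ≥ 0, so the supplier offers 0 and keeps 200.
Round 2 (the retailer proposes): rejecting gives the supplier an expected 0.65 × 200 = 130; the retailer offers that and keeps 70.
Round 1 (the supplier proposes): rejecting gives the retailer an expected 0.65 × 70 = 45.5, so the supplier offers 45.5, keeping 154.5.

154.5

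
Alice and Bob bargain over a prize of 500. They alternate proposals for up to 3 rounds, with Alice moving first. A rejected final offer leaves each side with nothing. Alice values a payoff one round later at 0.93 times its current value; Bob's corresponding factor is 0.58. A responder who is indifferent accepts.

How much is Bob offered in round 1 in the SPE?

20.3

Solve by backward induction from round 3.
Round 3 (Alice proposes): Bob will accept anything ≥ 0, so Alice offers 0 and keeps 500.
Round 2 (Bob proposes): Alice can get 500 next round, worth 0.93 × 500 = 465 now. Bob offers 465 and keeps 500 − 465 = 35.
Round 1 (Alice proposes): Bob can get 35 next round, worth 0.58 × 35 = 20.3 now. Alice offers 20.3 and keeps 500 − 20.3 = 479.7.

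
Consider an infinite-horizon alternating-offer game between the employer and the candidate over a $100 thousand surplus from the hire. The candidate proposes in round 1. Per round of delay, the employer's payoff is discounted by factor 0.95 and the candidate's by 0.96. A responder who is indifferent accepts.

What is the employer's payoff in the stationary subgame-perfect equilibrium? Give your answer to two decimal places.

43.18

Let x be the candidate's share when the candidate proposes and y be the employer's share when the employer proposes.
The employer accepts iff offered ≥ 0.95·y, so x = 100 − 0.95y. Symmetrically y = 100 − 0.96x.
Substituting: x = 100 − 0.95(100 − 0.96x), giving x(1 − 0.96·0.95) = 100(1 − 0.95).
So x = 100 × 0.05 / 0.088 ≈ 56.8182, and the employer receives 100 − x ≈ 43.1818.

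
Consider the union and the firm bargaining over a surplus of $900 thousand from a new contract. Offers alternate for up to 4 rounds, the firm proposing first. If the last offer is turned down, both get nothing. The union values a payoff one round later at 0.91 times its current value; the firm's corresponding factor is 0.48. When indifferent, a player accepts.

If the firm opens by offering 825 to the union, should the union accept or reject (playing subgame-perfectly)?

Work out the union's continuation value if the offer is rejected.
Round 4 (the union proposes): rejection yields 0 for the firm; the union offers 0 and keeps 900.
Round 3 (the firm proposes): the union can get 900 next round, worth 0.91 × 900 = 819 now. The firm offers 819 and keeps 900 − 819 = 81.
Round 2 (the union proposes): the firm can get 81 next round, worth 0.48 × 81 = 38.88 now, so the union offers 38.88, keeping 861.12.
So by rejecting in round 1, the union gets 861.12 next round, worth 0.91 × 861.12 = 783.6192 now.
Offer 825 ≥ 783.6192, so the union accepts.

Accept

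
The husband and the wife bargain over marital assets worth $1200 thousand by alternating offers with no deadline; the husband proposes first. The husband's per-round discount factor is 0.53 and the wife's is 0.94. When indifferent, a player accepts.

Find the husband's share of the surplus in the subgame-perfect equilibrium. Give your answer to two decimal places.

143.48

In a stationary SPE each proposer offers the other exactly their discounted continuation value.
If the husband keeps x when proposing and the wife keeps y when proposing, then x = 1200 − 0.94y and y = 1200 − 0.53x.
Solving: x = 1200(1 − 0.94) / (1 − 0.53·0.94) = 72 / 0.5018 ≈ 143.4835.
The wife gets 1200 − 143.4835 ≈ 1056.5165.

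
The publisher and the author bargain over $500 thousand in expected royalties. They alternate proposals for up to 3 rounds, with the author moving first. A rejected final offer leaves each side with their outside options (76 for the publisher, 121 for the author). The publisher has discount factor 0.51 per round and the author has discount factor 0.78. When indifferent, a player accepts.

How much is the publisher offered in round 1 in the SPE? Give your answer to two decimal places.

Round 3 (the author proposes): the publisher gets 76 if talks fail, so the author offers 76 and keeps 424.
Round 2 (the publisher proposes): the author can get 424 next round, worth 0.78 × 424 = 330.72 now; the publisher offers that and keeps 169.28.
Round 1 (the author proposes): the publisher can get 169.28 next round, worth 0.51 × 169.28 = 86.3328 now, so the author offers 86.3328, keeping 413.6672.

86.33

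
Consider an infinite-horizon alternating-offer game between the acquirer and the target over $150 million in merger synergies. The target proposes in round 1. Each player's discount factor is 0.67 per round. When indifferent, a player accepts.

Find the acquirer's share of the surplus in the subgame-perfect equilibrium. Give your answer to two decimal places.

Let x be the target's share when the target proposes and y be the acquirer's share when the acquirer proposes.
The acquirer accepts iff offered ≥ 0.67·y, so x = 150 − 0.67y. Symmetrically y = 150 − 0.67x.
Substituting: x = 150 − 0.67(150 − 0.67x), giving x(1 − 0.67·0.67) = 150(1 − 0.67).
So x = 150 × 0.33 / 0.5511 ≈ 89.8204, and the acquirer receives 150 − x ≈ 60.1796.

60.18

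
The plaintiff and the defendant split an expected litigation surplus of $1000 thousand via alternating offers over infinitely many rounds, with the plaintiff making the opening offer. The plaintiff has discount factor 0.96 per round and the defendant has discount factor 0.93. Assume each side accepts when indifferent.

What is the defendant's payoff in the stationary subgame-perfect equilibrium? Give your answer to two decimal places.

Let x be the plaintiff's share when the plaintiff proposes and y be the defendant's share when the defendant proposes.
The defendant accepts iff offered ≥ 0.93·y, so x = 1000 − 0.93y. Symmetrically y = 1000 − 0.96x.
Substituting: x = 1000 − 0.93(1000 − 0.96x), giving x(1 − 0.96·0.93) = 1000(1 − 0.93).
So x = 1000 × 0.07 / 0.1072 ≈ 652.9851, and the defendant receives 1000 − x ≈ 347.0149.

347.01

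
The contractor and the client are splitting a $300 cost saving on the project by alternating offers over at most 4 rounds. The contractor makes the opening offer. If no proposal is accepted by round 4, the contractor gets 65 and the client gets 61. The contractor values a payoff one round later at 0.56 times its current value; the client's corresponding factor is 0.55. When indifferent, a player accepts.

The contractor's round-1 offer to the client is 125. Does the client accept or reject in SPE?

Accept

Round 4 (the client proposes): the contractor gets 65 if talks fail, so the client offers 65 and keeps 235.
Round 3 (the contractor proposes): the client can get 235 next round, worth 0.55 × 235 = 129.25 now. The contractor offers 129.25 and keeps 300 − 129.25 = 170.75.
Round 2 (the client proposes): the contractor can get 170.75 next round, worth 0.56 × 170.75 = 95.62 now; the client offers that and keeps 204.38.
So by rejecting in round 1, the client gets 204.38 next round, worth 0.55 × 204.38 = 112.409 now.
Offer 125 ≥ 112.409, so the client accepts.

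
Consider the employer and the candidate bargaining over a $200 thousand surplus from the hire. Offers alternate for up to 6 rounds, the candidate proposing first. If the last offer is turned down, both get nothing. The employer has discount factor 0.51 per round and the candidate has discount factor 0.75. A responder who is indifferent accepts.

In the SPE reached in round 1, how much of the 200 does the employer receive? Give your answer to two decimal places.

50.18

Round 6 (the employer proposes): the candidate will accept anything ≥ 0, so the employer offers 0 and keeps 200.
Round 5 (the candidate proposes): the employer can get 200 next round, worth 0.51 × 200 = 102 now. The candidate offers 102 and keeps 200 − 102 = 98.
Round 4 (the employer proposes): the candidate can get 98 next round, worth 0.75 × 98 = 73.5 now; the employer offers that and keeps 126.5.
Round 3 (the candidate proposes): the employer can get 126.5 next round, worth 0.51 × 126.5 = 64.515 now, so the candidate offers 64.515, keeping 135.485.
Round 2 (the employer proposes): the candidate can get 135.485 next round, worth 0.75 × 135.485 = 101.61375 now; the employer offers that and keeps 98.38625.
Round 1 (the candidate proposes): the employer can get 98.38625 next round, worth 0.51 × 98.38625 = 50.1769875 now. The candidate offers 50.1769875 and keeps 200 − 50.1769875 = 149.8230125.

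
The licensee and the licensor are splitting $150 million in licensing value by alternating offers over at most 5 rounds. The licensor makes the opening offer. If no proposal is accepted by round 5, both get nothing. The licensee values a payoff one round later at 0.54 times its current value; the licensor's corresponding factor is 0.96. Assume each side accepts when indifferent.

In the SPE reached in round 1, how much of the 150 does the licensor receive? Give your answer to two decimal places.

Round 5 (the licensor proposes): the licensee will accept anything ≥ 0, so the licensor offers 0 and keeps 150.
Round 4 (the licensee proposes): the licensor can get 150 next round, worth 0.96 × 150 = 144 now, so the licensee offers 144, keeping 6.
Round 3 (the licensor proposes): the licensee can get 6 next round, worth 0.54 × 6 = 3.24 now; the licensor offers that and keeps 146.76.
Round 2 (the licensee proposes): the licensor can get 146.76 next round, worth 0.96 × 146.76 = 140.8896 now. The licensee offers 140.8896 and keeps 150 − 140.8896 = 9.1104.
Round 1 (the licensor proposes): the licensee can get 9.1104 next round, worth 0.54 × 9.1104 = 4.919616 now, so the licensor offers 4.919616, keeping 145.080384.

145.08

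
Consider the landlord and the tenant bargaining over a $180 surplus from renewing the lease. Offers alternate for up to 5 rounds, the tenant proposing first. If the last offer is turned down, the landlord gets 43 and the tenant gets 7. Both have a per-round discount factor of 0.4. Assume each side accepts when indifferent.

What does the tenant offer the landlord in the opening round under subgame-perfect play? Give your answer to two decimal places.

By backward induction:
Round 5 (the tenant proposes): the landlord gets 43 if talks fail, so the tenant offers 43 and keeps 137.
Round 4 (the landlord proposes): the tenant can get 137 next round, worth 0.4 × 137 = 54.8 now; the landlord offers that and keeps 125.2.
Round 3 (the tenant proposes): the landlord can get 125.2 next round, worth 0.4 × 125.2 = 50.08 now; the tenant offers that and keeps 129.92.
Round 2 (the landlord proposes): the tenant can get 129.92 next round, worth 0.4 × 129.92 = 51.968 now. The landlord offers 51.968 and keeps 180 − 51.968 = 128.032.
Round 1 (the tenant proposes): the landlord can get 128.032 next round, worth 0.4 × 128.032 = 51.2128 now. The tenant offers 51.2128 and keeps 180 − 51.2128 = 128.7872.

51.21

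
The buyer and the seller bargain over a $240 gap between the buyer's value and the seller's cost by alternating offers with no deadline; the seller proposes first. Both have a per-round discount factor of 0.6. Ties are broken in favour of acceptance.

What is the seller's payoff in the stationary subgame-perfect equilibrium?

150

When the seller proposes, the buyer accepts any offer worth at least 0.6 times what the buyer would get by proposing next round; and vice versa.
This gives x = 240 − 0.6y and y = 240 − 0.6x, where x and y are each side's share when it proposes.
Hence (1 − 0.6·0.6)x = 240(1 − 0.6), i.e. 0.64·x = 96.
x = 150; the buyer's share is 240 − x = 90.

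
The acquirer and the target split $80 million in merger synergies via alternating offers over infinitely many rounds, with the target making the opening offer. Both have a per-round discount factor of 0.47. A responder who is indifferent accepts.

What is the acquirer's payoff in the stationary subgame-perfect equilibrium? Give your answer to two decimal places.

Let x be the target's share when the target proposes and y be the acquirer's share when the acquirer proposes.
The acquirer accepts iff offered ≥ 0.47·y, so x = 80 − 0.47y. Symmetrically y = 80 − 0.47x.
Substituting: x = 80 − 0.47(80 − 0.47x), giving x(1 − 0.47·0.47) = 80(1 − 0.47).
So x = 80 × 0.53 / 0.7791 ≈ 54.4218, and the acquirer receives 80 − x ≈ 25.5782.

25.58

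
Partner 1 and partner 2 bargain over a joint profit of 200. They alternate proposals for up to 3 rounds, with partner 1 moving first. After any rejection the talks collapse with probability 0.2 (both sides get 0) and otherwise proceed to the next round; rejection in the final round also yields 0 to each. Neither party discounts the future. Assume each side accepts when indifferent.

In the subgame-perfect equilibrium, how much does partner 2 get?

32

Round 3 (partner 1 proposes): partner 2 will accept anything ≥ 0, so partner 1 offers 0 and keeps 200.
Round 2 (partner 2 proposes): rejecting gives partner 1 an expected 0.8 × 200 = 160; partner 2 offers that and keeps 40.
Round 1 (partner 1 proposes): rejecting gives partner 2 an expected 0.8 × 40 = 32, so partner 1 offers 32, keeping 168.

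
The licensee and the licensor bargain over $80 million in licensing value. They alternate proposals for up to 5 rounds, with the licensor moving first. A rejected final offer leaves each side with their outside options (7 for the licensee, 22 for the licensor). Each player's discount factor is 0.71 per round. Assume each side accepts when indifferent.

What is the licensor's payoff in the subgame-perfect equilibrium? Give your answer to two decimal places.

53.45

Round 5 (the licensor proposes): the licensee gets 7 if talks fail, so the licensor offers 7 and keeps 73.
Round 4 (the licensee proposes): the licensor can get 73 next round, worth 0.71 × 73 = 51.83 now, so the licensee offers 51.83, keeping 28.17.
Round 3 (the licensor proposes): the licensee can get 28.17 next round, worth 0.71 × 28.17 = 20.0007 now, so the licensor offers 20.0007, keeping 59.9993.
Round 2 (the licensee proposes): the licensor can get 59.9993 next round, worth 0.71 × 59.9993 = 42.599503 now. The licensee offers 42.599503 and keeps 80 − 42.599503 = 37.400497.
Round 1 (the licensor proposes): the licensee can get 37.400497 next round, worth 0.71 × 37.400497 = 26.55435287 now, so the licensor offers 26.55435287, keeping 53.44564713.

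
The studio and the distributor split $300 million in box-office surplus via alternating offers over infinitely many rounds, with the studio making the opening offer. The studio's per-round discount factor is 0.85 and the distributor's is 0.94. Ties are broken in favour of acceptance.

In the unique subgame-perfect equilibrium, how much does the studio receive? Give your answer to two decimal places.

89.55

Let x be the studio's share when the studio proposes and y be the distributor's share when the distributor proposes.
The distributor accepts iff offered ≥ 0.94·y, so x = 300 − 0.94y. Symmetrically y = 300 − 0.85x.
Substituting: x = 300 − 0.94(300 − 0.85x), giving x(1 − 0.85·0.94) = 300(1 − 0.94).
So x = 300 × 0.06 / 0.201 ≈ 89.5522, and the distributor receives 300 − x ≈ 210.4478.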